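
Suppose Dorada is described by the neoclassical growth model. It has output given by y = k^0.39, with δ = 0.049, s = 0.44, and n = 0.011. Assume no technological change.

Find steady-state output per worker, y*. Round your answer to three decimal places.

Steady state requires s·f(k) = (n + δ)·k, i.e. s·k^α = (n + δ)·k.
Rearranging, k^(1−α) = s / (n + δ).
k^0.61 = 0.44 / (0.011 + 0.049) = 0.44 / 0.060 = 7.3333
k* = 7.3333^(1/0.61) ≈ 26.2134
y* = (k*)^α = 26.2134^0.39 ≈ 3.5746

y* ≈ 3.575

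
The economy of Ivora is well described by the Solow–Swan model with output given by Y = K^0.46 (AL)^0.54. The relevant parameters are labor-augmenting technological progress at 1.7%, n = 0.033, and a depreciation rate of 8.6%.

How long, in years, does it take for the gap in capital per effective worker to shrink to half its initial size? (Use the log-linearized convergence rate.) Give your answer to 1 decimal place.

Near the steady state the convergence rate is λ = (1 − α)(n + g + δ).
λ = (1 − 0.46) × 0.136 = 0.54 × 0.136 = 0.07344
Half-life = ln 2 / λ = 0.6931 / 0.07344 ≈ 9.44 years

about 9.4 years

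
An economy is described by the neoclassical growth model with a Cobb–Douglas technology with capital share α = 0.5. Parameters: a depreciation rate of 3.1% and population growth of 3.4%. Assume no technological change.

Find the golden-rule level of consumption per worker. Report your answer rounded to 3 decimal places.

c_gold ≈ 3.846

At the golden rule, f'(k) = n + δ, so α·k^(α−1) = n + δ and k_gold = (α/(n + δ))^(1/(1−α)).
k_gold = (0.5/0.065)^(1/0.5) = 7.6923^2 ≈ 59.1715
c_gold = f(k_gold) − (n + δ)·k_gold = 7.6923 − 0.065×59.1715 ≈ 3.8462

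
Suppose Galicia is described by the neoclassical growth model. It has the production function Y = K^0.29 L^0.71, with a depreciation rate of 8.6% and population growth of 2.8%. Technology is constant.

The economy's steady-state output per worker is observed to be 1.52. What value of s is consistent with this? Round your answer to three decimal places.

s ≈ 0.318

Steady state requires s·f(k) = (n + δ)·k, i.e. s·k^α = (n + δ)·k.
Since y* = [s/(n + δ)]^(α/(1−α)), we have s/(n + δ) = (y*)^((1−α)/α) = 1.52^2.4483 = 2.7875.
Therefore s = 2.7875 × (n + δ) = 2.7875 × 0.114 = 0.3178.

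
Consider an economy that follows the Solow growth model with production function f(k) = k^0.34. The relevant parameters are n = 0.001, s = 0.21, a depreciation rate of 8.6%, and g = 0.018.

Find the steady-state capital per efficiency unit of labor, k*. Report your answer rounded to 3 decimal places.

k* = 2.858

In steady state, investment equals break-even investment: s·k^α = (n + g + δ)·k.
Dividing both sides by k: k^(1−α) = s / (n + g + δ).
k^0.66 = 0.21 / (0.001 + 0.018 + 0.086) = 0.21 / 0.105 = 2.0000
k* = 2.0000^(1/0.66) ≈ 2.8583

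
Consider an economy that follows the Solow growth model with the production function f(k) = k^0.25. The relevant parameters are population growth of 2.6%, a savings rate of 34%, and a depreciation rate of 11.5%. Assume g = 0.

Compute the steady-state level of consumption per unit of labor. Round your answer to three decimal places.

c* ≈ 0.885

At the steady state, Δk = 0, so s·k^α = (n + δ)·k.
Rearranging, k^(1−α) = s / (n + δ).
k^0.75 = 0.34 / (0.026 + 0.115) = 0.34 / 0.141 = 2.4113
k* = 2.4113^(1/0.75) ≈ 3.2335
y* = (k*)^α = 3.2335^0.25 ≈ 1.3410
c* = (1 − s)·y* = (1 − 0.34) × 1.3410 ≈ 0.8851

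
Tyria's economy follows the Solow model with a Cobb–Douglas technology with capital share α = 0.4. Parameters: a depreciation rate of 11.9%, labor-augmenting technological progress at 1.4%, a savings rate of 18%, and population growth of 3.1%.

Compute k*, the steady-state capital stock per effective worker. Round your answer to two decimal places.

k* ≈ 1.17

At the steady state, Δk = 0, so s·k^α = (n + g + δ)·k.
Rearranging, k^(1−α) = s / (n + g + δ).
k^0.6 = 0.18 / (0.031 + 0.014 + 0.119) = 0.18 / 0.164 = 1.0976
k* = 1.0976^(1/0.6) ≈ 1.1679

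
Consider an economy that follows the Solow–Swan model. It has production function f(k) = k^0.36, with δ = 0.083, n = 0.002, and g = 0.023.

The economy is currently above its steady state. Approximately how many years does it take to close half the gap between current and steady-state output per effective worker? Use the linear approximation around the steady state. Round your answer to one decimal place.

about 10.0 years

Near the steady state the convergence rate is λ = (1 − α)(n + g + δ).
λ = (1 − 0.36) × 0.108 = 0.64 × 0.108 = 0.06912
Half-life = ln 2 / λ = 0.6931 / 0.06912 ≈ 10.03 years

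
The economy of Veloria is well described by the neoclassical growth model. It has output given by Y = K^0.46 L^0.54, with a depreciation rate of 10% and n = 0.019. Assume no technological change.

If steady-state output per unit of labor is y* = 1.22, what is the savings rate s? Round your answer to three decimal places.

Steady state requires s·f(k) = (n + δ)·k, i.e. s·k^α = (n + δ)·k.
Since y* = [s/(n + δ)]^(α/(1−α)), we have s/(n + δ) = (y*)^((1−α)/α) = 1.22^1.1739 = 1.2629.
Therefore s = 1.2629 × (n + δ) = 1.2629 × 0.119 = 0.1503.

s ≈ 0.150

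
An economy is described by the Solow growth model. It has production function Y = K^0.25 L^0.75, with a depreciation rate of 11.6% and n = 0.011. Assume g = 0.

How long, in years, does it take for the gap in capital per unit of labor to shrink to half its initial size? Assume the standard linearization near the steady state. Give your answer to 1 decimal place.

about 7.3 years

Near the steady state the convergence rate is λ = (1 − α)(n + δ).
λ = (1 − 0.25) × 0.127 = 0.75 × 0.127 = 0.09525
Half-life = ln 2 / λ = 0.6931 / 0.09525 ≈ 7.28 years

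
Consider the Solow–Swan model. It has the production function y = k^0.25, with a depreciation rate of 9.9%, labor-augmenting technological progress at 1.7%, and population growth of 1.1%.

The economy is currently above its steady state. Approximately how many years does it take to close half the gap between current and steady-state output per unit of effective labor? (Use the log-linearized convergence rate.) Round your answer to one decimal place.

Near the steady state the convergence rate is λ = (1 − α)(n + g + δ).
λ = (1 − 0.25) × 0.127 = 0.75 × 0.127 = 0.09525
Half-life = ln 2 / λ = 0.6931 / 0.09525 ≈ 7.28 years

about 7.3 years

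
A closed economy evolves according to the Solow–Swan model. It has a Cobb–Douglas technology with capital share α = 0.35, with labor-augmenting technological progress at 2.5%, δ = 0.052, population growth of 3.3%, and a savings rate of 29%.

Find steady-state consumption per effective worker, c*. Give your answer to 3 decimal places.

c* ≈ 1.197

At the steady state, Δk = 0, so s·k^α = (n + g + δ)·k.
Dividing both sides by k: k^(1−α) = s / (n + g + δ).
k^0.65 = 0.29 / (0.033 + 0.025 + 0.052) = 0.29 / 0.110 = 2.6364
k* = 2.6364^(1/0.65) ≈ 4.4433
y* = (k*)^α = 4.4433^0.35 ≈ 1.6854
c* = (1 − s)·y* = (1 − 0.29) × 1.6854 ≈ 1.1966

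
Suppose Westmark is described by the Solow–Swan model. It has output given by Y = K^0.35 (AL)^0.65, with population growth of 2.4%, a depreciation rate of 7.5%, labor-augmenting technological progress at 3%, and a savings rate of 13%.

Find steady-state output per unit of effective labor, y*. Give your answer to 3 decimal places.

y* ≈ 1.004

At the steady state, Δk = 0, so s·k^α = (n + g + δ)·k.
Dividing both sides by k: k^(1−α) = s / (n + g + δ).
k^0.65 = 0.13 / (0.024 + 0.030 + 0.075) = 0.13 / 0.129 = 1.0078
k* = 1.0078^(1/0.65) ≈ 1.0120
y* = (k*)^α = 1.0120^0.35 ≈ 1.0042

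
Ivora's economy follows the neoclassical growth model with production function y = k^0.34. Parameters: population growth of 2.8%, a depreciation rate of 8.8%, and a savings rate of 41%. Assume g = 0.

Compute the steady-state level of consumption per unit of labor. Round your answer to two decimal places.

c* = 1.13

In steady state, investment equals break-even investment: s·k^α = (n + δ)·k.
Dividing both sides by k: k^(1−α) = s / (n + δ).
k^0.66 = 0.41 / (0.028 + 0.088) = 0.41 / 0.116 = 3.5345
k* = 3.5345^(1/0.66) ≈ 6.7733
y* = (k*)^α = 6.7733^0.34 ≈ 1.9163
c* = (1 − s)·y* = (1 − 0.41) × 1.9163 ≈ 1.1306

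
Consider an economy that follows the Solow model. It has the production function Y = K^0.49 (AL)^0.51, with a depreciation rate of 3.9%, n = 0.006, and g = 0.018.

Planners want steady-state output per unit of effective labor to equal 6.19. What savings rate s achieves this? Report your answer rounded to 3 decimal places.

s ≈ 0.420

In steady state, investment equals break-even investment: s·k^α = (n + g + δ)·k.
Since y* = [s/(n + g + δ)]^(α/(1−α)), we have s/(n + g + δ) = (y*)^((1−α)/α) = 6.19^1.0408 = 6.6679.
Therefore s = 6.6679 × (n + g + δ) = 6.6679 × 0.063 = 0.4201.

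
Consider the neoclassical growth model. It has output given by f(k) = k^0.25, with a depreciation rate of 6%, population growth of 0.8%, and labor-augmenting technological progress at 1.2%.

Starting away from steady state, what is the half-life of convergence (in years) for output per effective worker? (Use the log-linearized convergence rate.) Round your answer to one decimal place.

t_½ ≈ 11.6 years

Near the steady state the convergence rate is λ = (1 − α)(n + g + δ).
λ = (1 − 0.25) × 0.080 = 0.75 × 0.080 = 0.0600
Half-life = ln 2 / λ = 0.6931 / 0.0600 ≈ 11.55 years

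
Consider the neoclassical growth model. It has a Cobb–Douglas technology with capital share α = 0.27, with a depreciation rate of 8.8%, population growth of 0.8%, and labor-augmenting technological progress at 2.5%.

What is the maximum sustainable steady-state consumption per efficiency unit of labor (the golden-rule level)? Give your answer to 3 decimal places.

At the golden rule, f'(k) = n + g + δ, so α·k^(α−1) = n + g + δ and k_gold = (α/(n + g + δ))^(1/(1−α)).
k_gold = (0.27/0.121)^(1/0.73) = 2.2314^1.3699 ≈ 3.0027
c_gold = f(k_gold) − (n + g + δ)·k_gold = 1.3456 − 0.121×3.0027 ≈ 0.9823

c_gold ≈ 0.982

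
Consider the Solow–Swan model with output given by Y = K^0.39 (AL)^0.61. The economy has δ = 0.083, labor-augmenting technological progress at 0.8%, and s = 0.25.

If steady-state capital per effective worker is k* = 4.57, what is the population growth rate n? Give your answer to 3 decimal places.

n ≈ 0.008

In steady state, investment equals break-even investment: s·k^α = (n + g + δ)·k.
So s / (n + g + δ) = (k*)^(1−α) = 4.57^0.61 = 2.5267.
Therefore n + g + δ = s / 2.5267 = 0.25 / 2.5267 = 0.0989, so n = 0.0989 − 0.091 = 0.0079.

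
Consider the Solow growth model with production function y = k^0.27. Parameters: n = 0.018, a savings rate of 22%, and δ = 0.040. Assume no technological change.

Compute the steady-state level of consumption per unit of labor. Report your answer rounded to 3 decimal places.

c* = 1.277

In steady state, investment equals break-even investment: s·k^α = (n + δ)·k.
Dividing both sides by k: k^(1−α) = s / (n + δ).
k^0.73 = 0.22 / (0.018 + 0.040) = 0.22 / 0.058 = 3.7931
k* = 3.7931^(1/0.73) ≈ 6.2107
y* = (k*)^α = 6.2107^0.27 ≈ 1.6374
c* = (1 − s)·y* = (1 − 0.22) × 1.6374 ≈ 1.2772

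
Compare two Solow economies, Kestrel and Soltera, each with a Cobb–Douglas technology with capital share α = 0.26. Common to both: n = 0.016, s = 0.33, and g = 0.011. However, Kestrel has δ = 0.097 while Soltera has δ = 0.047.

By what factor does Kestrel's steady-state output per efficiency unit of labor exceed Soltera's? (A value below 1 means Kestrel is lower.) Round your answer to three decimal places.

ratio ≈ 0.834

Steady-state y* = [s/(n + g + δ)]^(α/(1−α)), so the ratio is [ (s_K/(n + g + δ)_K) / (s_S/(n + g + δ)_S) ]^0.3514.
s_K/(n + g + δ)_K = 0.33/0.124 = 2.6613; s_S/(n + g + δ)_S = 0.33/0.074 = 4.4595.
Ratio = (2.6613/4.4595)^0.3514 = 0.5968^0.3514 ≈ 0.8341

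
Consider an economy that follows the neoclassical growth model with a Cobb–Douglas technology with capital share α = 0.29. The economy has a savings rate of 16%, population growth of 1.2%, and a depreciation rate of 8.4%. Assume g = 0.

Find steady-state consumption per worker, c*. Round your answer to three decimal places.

c* = 1.035

At the steady state, Δk = 0, so s·k^α = (n + δ)·k.
Rearranging, k^(1−α) = s / (n + δ).
k^0.71 = 0.16 / (0.012 + 0.084) = 0.16 / 0.096 = 1.6667
k* = 1.6667^(1/0.71) ≈ 2.0534
y* = (k*)^α = 2.0534^0.29 ≈ 1.2320
c* = (1 − s)·y* = (1 − 0.16) × 1.2320 ≈ 1.0349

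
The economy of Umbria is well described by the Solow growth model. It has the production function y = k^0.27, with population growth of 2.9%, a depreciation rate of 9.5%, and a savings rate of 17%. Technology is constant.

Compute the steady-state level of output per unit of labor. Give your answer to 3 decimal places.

y* ≈ 1.124

In steady state, investment equals break-even investment: s·k^α = (n + δ)·k.
Dividing both sides by k: k^(1−α) = s / (n + δ).
k^0.73 = 0.17 / (0.029 + 0.095) = 0.17 / 0.124 = 1.3710
k* = 1.3710^(1/0.73) ≈ 1.5407
y* = (k*)^α = 1.5407^0.27 ≈ 1.1238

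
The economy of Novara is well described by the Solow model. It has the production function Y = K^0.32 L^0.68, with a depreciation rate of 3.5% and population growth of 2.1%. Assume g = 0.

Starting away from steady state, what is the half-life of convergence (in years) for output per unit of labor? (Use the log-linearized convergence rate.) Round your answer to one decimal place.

Near the steady state the convergence rate is λ = (1 − α)(n + δ).
λ = (1 − 0.32) × 0.056 = 0.68 × 0.056 = 0.03808
Half-life = ln 2 / λ = 0.6931 / 0.03808 ≈ 18.20 years

t_½ ≈ 18.2 years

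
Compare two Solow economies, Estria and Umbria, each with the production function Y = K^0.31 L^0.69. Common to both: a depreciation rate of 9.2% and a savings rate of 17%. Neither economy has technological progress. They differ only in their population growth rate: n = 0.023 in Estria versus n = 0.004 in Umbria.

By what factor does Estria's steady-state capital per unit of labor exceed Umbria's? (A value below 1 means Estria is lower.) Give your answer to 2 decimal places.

k*_E / k*_U ≈ 0.77

Steady-state k* = [s/(n + δ)]^(1/(1−α)), so the ratio is [ (s_E/(n + δ)_E) / (s_U/(n + δ)_U) ]^1.4493.
s_E/(n + δ)_E = 0.17/0.115 = 1.4783; s_U/(n + δ)_U = 0.17/0.096 = 1.7708.
Ratio = (1.4783/1.7708)^1.4493 = 0.8348^1.4493 ≈ 0.7697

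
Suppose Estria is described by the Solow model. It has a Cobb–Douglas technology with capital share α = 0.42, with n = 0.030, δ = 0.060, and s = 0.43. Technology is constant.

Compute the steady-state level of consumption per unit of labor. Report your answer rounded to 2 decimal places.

Steady state requires s·f(k) = (n + δ)·k, i.e. s·k^α = (n + δ)·k.
Dividing both sides by k: k^(1−α) = s / (n + δ).
k^0.58 = 0.43 / (0.030 + 0.060) = 0.43 / 0.090 = 4.7778
k* = 4.7778^(1/0.58) ≈ 14.8280
y* = (k*)^α = 14.8280^0.42 ≈ 3.1035
c* = (1 − s)·y* = (1 − 0.43) × 3.1035 ≈ 1.7690

c* ≈ 1.77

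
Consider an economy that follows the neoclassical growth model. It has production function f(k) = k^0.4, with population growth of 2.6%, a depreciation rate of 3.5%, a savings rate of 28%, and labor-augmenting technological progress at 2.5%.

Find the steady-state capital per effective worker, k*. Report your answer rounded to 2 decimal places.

k* = 7.15

Steady state requires s·f(k) = (n + g + δ)·k, i.e. s·k^α = (n + g + δ)·k.
Rearranging, k^(1−α) = s / (n + g + δ).
k^0.6 = 0.28 / (0.026 + 0.025 + 0.035) = 0.28 / 0.086 = 3.2558
k* = 3.2558^(1/0.6) ≈ 7.1520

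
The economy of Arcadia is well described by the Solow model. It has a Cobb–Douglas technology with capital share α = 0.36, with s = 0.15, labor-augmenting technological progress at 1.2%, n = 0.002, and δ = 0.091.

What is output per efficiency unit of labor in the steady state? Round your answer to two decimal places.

At the steady state, Δk = 0, so s·k^α = (n + g + δ)·k.
Dividing both sides by k: k^(1−α) = s / (n + g + δ).
k^0.64 = 0.15 / (0.002 + 0.012 + 0.091) = 0.15 / 0.105 = 1.4286
k* = 1.4286^(1/0.64) ≈ 1.7460
y* = (k*)^α = 1.7460^0.36 ≈ 1.2222

y* ≈ 1.22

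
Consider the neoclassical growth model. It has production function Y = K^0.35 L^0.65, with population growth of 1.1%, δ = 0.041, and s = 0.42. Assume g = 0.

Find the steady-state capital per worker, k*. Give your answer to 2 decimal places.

Steady state requires s·f(k) = (n + δ)·k, i.e. s·k^α = (n + δ)·k.
Rearranging, k^(1−α) = s / (n + δ).
k^0.65 = 0.42 / (0.011 + 0.041) = 0.42 / 0.052 = 8.0769
k* = 8.0769^(1/0.65) ≈ 24.8749

k* = 24.87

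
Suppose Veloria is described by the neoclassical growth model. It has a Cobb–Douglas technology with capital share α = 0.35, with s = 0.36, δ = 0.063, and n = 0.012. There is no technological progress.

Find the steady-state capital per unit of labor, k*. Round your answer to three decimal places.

At the steady state, Δk = 0, so s·k^α = (n + δ)·k.
Rearranging, k^(1−α) = s / (n + δ).
k^0.65 = 0.36 / (0.012 + 0.063) = 0.36 / 0.075 = 4.8000
k* = 4.8000^(1/0.65) ≈ 11.1703

k* = 11.170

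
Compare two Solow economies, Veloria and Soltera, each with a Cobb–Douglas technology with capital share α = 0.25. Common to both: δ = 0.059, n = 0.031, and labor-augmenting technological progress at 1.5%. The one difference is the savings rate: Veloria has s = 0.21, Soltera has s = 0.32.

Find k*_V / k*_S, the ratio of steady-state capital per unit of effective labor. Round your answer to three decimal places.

Steady-state k* = [s/(n + g + δ)]^(1/(1−α)), so the ratio is [ (s_V/(n + g + δ)_V) / (s_S/(n + g + δ)_S) ]^1.3333.
s_V/(n + g + δ)_V = 0.21/0.105 = 2.0000; s_S/(n + g + δ)_S = 0.32/0.105 = 3.0476.
Ratio = (2.0000/3.0476)^1.3333 = 0.6563^1.3333 ≈ 0.5704

k*_V / k*_S ≈ 0.570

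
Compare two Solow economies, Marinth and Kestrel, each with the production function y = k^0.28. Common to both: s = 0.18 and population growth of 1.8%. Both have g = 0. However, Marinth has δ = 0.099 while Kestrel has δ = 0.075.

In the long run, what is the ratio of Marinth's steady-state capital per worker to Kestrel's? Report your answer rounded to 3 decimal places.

Steady-state k* = [s/(n + δ)]^(1/(1−α)), so the ratio is [ (s_M/(n + δ)_M) / (s_K/(n + δ)_K) ]^1.3889.
s_M/(n + δ)_M = 0.18/0.117 = 1.5385; s_K/(n + δ)_K = 0.18/0.093 = 1.9355.
Ratio = (1.5385/1.9355)^1.3889 = 0.7949^1.3889 ≈ 0.7270

k*_M / k*_K ≈ 0.727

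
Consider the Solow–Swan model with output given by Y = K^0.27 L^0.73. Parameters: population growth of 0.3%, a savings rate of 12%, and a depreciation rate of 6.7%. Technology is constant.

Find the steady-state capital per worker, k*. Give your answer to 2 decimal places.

At the steady state, Δk = 0, so s·k^α = (n + δ)·k.
Rearranging, k^(1−α) = s / (n + δ).
k^0.73 = 0.12 / (0.003 + 0.067) = 0.12 / 0.070 = 1.7143
k* = 1.7143^(1/0.73) ≈ 2.0925

k* ≈ 2.09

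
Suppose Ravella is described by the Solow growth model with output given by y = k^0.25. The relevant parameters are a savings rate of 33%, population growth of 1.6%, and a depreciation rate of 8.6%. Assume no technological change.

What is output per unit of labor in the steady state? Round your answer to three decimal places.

In steady state, investment equals break-even investment: s·k^α = (n + δ)·k.
Dividing both sides by k: k^(1−α) = s / (n + δ).
k^0.75 = 0.33 / (0.016 + 0.086) = 0.33 / 0.102 = 3.2353
k* = 3.2353^(1/0.75) ≈ 4.7850
y* = (k*)^α = 4.7850^0.25 ≈ 1.4790

y* = 1.479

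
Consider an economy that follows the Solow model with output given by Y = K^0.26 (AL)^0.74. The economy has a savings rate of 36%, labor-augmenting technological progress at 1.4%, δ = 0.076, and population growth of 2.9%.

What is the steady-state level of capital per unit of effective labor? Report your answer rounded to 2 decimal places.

At the steady state, Δk = 0, so s·k^α = (n + g + δ)·k.
Rearranging, k^(1−α) = s / (n + g + δ).
k^0.74 = 0.36 / (0.029 + 0.014 + 0.076) = 0.36 / 0.119 = 3.0252
k* = 3.0252^(1/0.74) ≈ 4.4634

k* = 4.46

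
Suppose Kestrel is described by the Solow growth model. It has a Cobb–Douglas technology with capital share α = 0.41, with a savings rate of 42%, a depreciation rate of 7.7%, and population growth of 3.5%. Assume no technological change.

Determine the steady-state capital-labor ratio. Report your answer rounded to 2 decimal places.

k* = 9.40

Steady state requires s·f(k) = (n + δ)·k, i.e. s·k^α = (n + δ)·k.
Dividing both sides by k: k^(1−α) = s / (n + δ).
k^0.59 = 0.42 / (0.035 + 0.077) = 0.42 / 0.112 = 3.7500
k* = 3.7500^(1/0.59) ≈ 9.3958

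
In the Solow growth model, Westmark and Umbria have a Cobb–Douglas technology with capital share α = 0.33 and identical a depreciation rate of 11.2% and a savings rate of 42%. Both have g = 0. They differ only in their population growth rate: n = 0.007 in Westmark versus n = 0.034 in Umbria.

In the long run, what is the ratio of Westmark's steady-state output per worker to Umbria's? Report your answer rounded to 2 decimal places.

ratio ≈ 1.11

Steady-state y* = [s/(n + δ)]^(α/(1−α)), so the ratio is [ (s_W/(n + δ)_W) / (s_U/(n + δ)_U) ]^0.4925.
s_W/(n + δ)_W = 0.42/0.119 = 3.5294; s_U/(n + δ)_U = 0.42/0.146 = 2.8767.
Ratio = (3.5294/2.8767)^0.4925 = 1.2269^0.4925 ≈ 1.1060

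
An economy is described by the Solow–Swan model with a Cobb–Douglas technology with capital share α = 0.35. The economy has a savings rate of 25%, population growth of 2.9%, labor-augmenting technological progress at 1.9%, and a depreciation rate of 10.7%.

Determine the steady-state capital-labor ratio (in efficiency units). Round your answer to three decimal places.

k* = 2.086

Steady state requires s·f(k) = (n + g + δ)·k, i.e. s·k^α = (n + g + δ)·k.
Dividing both sides by k: k^(1−α) = s / (n + g + δ).
k^0.65 = 0.25 / (0.029 + 0.019 + 0.107) = 0.25 / 0.155 = 1.6129
k* = 1.6129^(1/0.65) ≈ 2.0864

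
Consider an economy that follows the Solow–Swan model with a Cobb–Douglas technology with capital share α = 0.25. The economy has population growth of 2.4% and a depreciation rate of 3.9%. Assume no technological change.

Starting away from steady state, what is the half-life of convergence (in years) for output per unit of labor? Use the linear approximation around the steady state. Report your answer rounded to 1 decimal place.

about 14.7 years

Near the steady state the convergence rate is λ = (1 − α)(n + δ).
λ = (1 − 0.25) × 0.063 = 0.75 × 0.063 = 0.04725
Half-life = ln 2 / λ = 0.6931 / 0.04725 ≈ 14.67 years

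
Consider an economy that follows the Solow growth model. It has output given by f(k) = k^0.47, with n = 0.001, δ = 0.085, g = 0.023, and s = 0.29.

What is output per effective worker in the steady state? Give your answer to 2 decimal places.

At the steady state, Δk = 0, so s·k^α = (n + g + δ)·k.
Dividing both sides by k: k^(1−α) = s / (n + g + δ).
k^0.53 = 0.29 / (0.001 + 0.023 + 0.085) = 0.29 / 0.109 = 2.6606
k* = 2.6606^(1/0.53) ≈ 6.3365
y* = (k*)^α = 6.3365^0.47 ≈ 2.3816

y* = 2.38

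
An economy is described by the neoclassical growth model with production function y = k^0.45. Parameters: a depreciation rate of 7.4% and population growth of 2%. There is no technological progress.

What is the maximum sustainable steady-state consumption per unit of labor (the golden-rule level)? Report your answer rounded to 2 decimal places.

c_gold ≈ 1.98

At the golden rule, f'(k) = n + δ, so α·k^(α−1) = n + δ and k_gold = (α/(n + δ))^(1/(1−α)).
k_gold = (0.45/0.094)^(1/0.55) = 4.7872^1.8182 ≈ 17.2395
c_gold = f(k_gold) − (n + δ)·k_gold = 3.6011 − 0.094×17.2395 ≈ 1.9806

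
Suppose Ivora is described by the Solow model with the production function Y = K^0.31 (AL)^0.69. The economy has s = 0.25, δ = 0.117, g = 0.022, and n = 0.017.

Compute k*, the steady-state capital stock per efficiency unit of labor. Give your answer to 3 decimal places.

k* ≈ 1.981

At the steady state, Δk = 0, so s·k^α = (n + g + δ)·k.
Rearranging, k^(1−α) = s / (n + g + δ).
k^0.69 = 0.25 / (0.017 + 0.022 + 0.117) = 0.25 / 0.156 = 1.6026
k* = 1.6026^(1/0.69) ≈ 1.9808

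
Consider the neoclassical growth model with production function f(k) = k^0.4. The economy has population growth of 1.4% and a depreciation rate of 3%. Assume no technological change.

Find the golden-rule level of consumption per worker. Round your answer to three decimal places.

At the golden rule, f'(k) = n + δ, so α·k^(α−1) = n + δ and k_gold = (α/(n + δ))^(1/(1−α)).
k_gold = (0.4/0.044)^(1/0.6) = 9.0909^1.6667 ≈ 39.6014
c_gold = f(k_gold) − (n + δ)·k_gold = 4.3560 − 0.044×39.6014 ≈ 2.6135

c_gold ≈ 2.614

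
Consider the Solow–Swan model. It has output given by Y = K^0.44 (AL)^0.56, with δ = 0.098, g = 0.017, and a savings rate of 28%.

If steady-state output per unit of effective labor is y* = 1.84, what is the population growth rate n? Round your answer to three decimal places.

n ≈ 0.014

In steady state, investment equals break-even investment: s·k^α = (n + g + δ)·k.
Since y* = [s/(n + g + δ)]^(α/(1−α)), we have s/(n + g + δ) = (y*)^((1−α)/α) = 1.84^1.2727 = 2.1729.
Therefore n + g + δ = s / 2.1729 = 0.28 / 2.1729 = 0.1289, so n = 0.1289 − 0.115 = 0.0139.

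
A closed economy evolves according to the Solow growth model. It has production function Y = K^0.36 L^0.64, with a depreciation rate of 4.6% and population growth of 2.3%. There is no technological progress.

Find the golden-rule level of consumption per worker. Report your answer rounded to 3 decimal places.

At the golden rule, f'(k) = n + δ, so α·k^(α−1) = n + δ and k_gold = (α/(n + δ))^(1/(1−α)).
k_gold = (0.36/0.069)^(1/0.64) = 5.2174^1.5625 ≈ 13.2136
c_gold = f(k_gold) − (n + δ)·k_gold = 2.5326 − 0.069×13.2136 ≈ 1.6209

c_gold ≈ 1.621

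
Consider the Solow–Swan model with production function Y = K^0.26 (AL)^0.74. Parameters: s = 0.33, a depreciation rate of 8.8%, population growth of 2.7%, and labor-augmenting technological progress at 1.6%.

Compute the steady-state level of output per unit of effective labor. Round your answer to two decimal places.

In steady state, investment equals break-even investment: s·k^α = (n + g + δ)·k.
Dividing both sides by k: k^(1−α) = s / (n + g + δ).
k^0.74 = 0.33 / (0.027 + 0.016 + 0.088) = 0.33 / 0.131 = 2.5191
k* = 2.5191^(1/0.74) ≈ 3.4852
y* = (k*)^α = 3.4852^0.26 ≈ 1.3835

y* = 1.38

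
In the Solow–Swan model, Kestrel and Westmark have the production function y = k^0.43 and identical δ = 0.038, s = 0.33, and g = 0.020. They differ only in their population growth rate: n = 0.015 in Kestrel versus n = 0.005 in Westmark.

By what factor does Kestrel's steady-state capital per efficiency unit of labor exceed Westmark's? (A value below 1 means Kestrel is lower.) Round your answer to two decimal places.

k*_K / k*_W ≈ 0.77

Steady-state k* = [s/(n + g + δ)]^(1/(1−α)), so the ratio is [ (s_K/(n + g + δ)_K) / (s_W/(n + g + δ)_W) ]^1.7544.
s_K/(n + g + δ)_K = 0.33/0.073 = 4.5205; s_W/(n + g + δ)_W = 0.33/0.063 = 5.2381.
Ratio = (4.5205/5.2381)^1.7544 = 0.8630^1.7544 ≈ 0.7722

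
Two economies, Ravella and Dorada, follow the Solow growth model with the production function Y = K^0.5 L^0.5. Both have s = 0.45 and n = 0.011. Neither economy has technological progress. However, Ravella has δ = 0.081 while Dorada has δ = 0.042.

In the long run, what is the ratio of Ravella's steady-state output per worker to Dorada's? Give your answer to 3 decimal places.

y*_R / y*_D ≈ 0.576

Steady-state y* = [s/(n + δ)]^(α/(1−α)), so the ratio is [ (s_R/(n + δ)_R) / (s_D/(n + δ)_D) ]^1.
s_R/(n + δ)_R = 0.45/0.092 = 4.8913; s_D/(n + δ)_D = 0.45/0.053 = 8.4906.
Ratio = (4.8913/8.4906)^1 = 0.5761^1 ≈ 0.5761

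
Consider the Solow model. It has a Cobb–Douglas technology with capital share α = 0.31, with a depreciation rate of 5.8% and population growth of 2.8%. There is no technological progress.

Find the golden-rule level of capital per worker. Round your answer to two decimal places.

The golden rule sets f'(k) = n + δ, i.e. α·k^(α−1) = n + δ.
So k^(1−α) = α / (n + δ) = 0.31 / 0.086 = 3.6047.
k_gold = 3.6047^(1/0.69) ≈ 6.4129

k_gold ≈ 6.41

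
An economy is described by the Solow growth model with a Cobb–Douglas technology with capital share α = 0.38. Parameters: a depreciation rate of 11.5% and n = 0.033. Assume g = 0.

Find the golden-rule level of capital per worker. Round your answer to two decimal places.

k_gold ≈ 4.58

The golden rule sets f'(k) = n + δ, i.e. α·k^(α−1) = n + δ.
So k^(1−α) = α / (n + δ) = 0.38 / 0.148 = 2.5676.
k_gold = 2.5676^(1/0.62) ≈ 4.5764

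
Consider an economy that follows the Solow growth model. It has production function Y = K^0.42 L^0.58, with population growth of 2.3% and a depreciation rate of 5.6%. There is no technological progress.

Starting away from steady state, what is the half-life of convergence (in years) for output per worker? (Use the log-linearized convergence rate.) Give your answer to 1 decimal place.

Near the steady state the convergence rate is λ = (1 − α)(n + δ).
λ = (1 − 0.42) × 0.079 = 0.58 × 0.079 = 0.04582
Half-life = ln 2 / λ = 0.6931 / 0.04582 ≈ 15.13 years

about 15.1 years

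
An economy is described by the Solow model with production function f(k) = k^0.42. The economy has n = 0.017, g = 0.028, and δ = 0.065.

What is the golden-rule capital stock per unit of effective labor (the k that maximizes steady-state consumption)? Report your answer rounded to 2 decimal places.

k_gold ≈ 10.07

The golden rule sets f'(k) = n + g + δ, i.e. α·k^(α−1) = n + g + δ.
So k^(1−α) = α / (n + g + δ) = 0.42 / 0.110 = 3.8182.
k_gold = 3.8182^(1/0.58) ≈ 10.0741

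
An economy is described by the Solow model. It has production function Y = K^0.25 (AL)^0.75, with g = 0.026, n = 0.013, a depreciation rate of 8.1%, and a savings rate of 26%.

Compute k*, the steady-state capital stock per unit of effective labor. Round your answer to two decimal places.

k* = 2.80

Steady state requires s·f(k) = (n + g + δ)·k, i.e. s·k^α = (n + g + δ)·k.
Dividing both sides by k: k^(1−α) = s / (n + g + δ).
k^0.75 = 0.26 / (0.013 + 0.026 + 0.081) = 0.26 / 0.120 = 2.1667
k* = 2.1667^(1/0.75) ≈ 2.8037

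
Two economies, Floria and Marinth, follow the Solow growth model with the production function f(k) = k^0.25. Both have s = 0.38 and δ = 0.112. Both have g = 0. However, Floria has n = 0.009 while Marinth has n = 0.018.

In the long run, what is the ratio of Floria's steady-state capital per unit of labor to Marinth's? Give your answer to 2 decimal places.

Steady-state k* = [s/(n + δ)]^(1/(1−α)), so the ratio is [ (s_F/(n + δ)_F) / (s_M/(n + δ)_M) ]^1.3333.
s_F/(n + δ)_F = 0.38/0.121 = 3.1405; s_M/(n + δ)_M = 0.38/0.130 = 2.9231.
Ratio = (3.1405/2.9231)^1.3333 = 1.0744^1.3333 ≈ 1.1004

ratio ≈ 1.10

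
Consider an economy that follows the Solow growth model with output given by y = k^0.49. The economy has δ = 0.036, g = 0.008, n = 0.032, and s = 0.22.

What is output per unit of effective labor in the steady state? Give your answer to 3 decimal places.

y* = 2.777

At the steady state, Δk = 0, so s·k^α = (n + g + δ)·k.
Rearranging, k^(1−α) = s / (n + g + δ).
k^0.51 = 0.22 / (0.032 + 0.008 + 0.036) = 0.22 / 0.076 = 2.8947
k* = 2.8947^(1/0.51) ≈ 8.0372
y* = (k*)^α = 8.0372^0.49 ≈ 2.7765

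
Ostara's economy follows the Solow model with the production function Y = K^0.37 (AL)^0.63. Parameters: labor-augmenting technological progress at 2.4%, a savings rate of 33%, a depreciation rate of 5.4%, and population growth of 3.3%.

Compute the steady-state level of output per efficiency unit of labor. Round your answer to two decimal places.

Steady state requires s·f(k) = (n + g + δ)·k, i.e. s·k^α = (n + g + δ)·k.
Rearranging, k^(1−α) = s / (n + g + δ).
k^0.63 = 0.33 / (0.033 + 0.024 + 0.054) = 0.33 / 0.111 = 2.9730
k* = 2.9730^(1/0.63) ≈ 5.6377
y* = (k*)^α = 5.6377^0.37 ≈ 1.8963

y* ≈ 1.90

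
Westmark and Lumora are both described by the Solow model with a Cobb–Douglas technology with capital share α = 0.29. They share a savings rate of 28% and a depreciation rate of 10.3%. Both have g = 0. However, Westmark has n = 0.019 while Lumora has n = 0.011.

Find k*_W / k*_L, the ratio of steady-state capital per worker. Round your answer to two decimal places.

Steady-state k* = [s/(n + δ)]^(1/(1−α)), so the ratio is [ (s_W/(n + δ)_W) / (s_L/(n + δ)_L) ]^1.4085.
s_W/(n + δ)_W = 0.28/0.122 = 2.2951; s_L/(n + δ)_L = 0.28/0.114 = 2.4561.
Ratio = (2.2951/2.4561)^1.4085 = 0.9344^1.4085 ≈ 0.9089

k*_W / k*_L ≈ 0.91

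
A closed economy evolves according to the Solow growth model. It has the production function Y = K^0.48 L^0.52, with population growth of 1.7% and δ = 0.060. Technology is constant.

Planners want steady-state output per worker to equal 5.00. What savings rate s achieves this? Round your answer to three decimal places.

Steady state requires s·f(k) = (n + δ)·k, i.e. s·k^α = (n + δ)·k.
Since y* = [s/(n + δ)]^(α/(1−α)), we have s/(n + δ) = (y*)^((1−α)/α) = 5.00^1.0833 = 5.7173.
Therefore s = 5.7173 × (n + δ) = 5.7173 × 0.077 = 0.4402.

s ≈ 0.440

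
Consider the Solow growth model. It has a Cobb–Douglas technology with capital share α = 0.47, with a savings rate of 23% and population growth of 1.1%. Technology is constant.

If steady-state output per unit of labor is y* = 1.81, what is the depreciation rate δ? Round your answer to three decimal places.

At the steady state, Δk = 0, so s·k^α = (n + δ)·k.
Since y* = [s/(n + δ)]^(α/(1−α)), we have s/(n + δ) = (y*)^((1−α)/α) = 1.81^1.1277 = 1.9525.
Therefore n + δ = s / 1.9525 = 0.23 / 1.9525 = 0.1178, so δ = 0.1178 − 0.011 = 0.1068.

δ ≈ 0.107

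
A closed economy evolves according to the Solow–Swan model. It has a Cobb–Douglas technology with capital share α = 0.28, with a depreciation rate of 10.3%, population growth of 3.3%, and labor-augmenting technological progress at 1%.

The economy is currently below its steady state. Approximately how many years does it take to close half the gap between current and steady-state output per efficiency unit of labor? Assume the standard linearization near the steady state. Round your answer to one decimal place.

about 6.6 years

Near the steady state the convergence rate is λ = (1 − α)(n + g + δ).
λ = (1 − 0.28) × 0.146 = 0.72 × 0.146 = 0.10512
Half-life = ln 2 / λ = 0.6931 / 0.10512 ≈ 6.59 years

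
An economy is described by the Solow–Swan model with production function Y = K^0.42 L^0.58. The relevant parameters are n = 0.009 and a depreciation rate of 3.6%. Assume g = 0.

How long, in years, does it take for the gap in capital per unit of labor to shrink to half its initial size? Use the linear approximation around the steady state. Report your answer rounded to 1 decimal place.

half-life ≈ 26.6 years

Near the steady state the convergence rate is λ = (1 − α)(n + δ).
λ = (1 − 0.42) × 0.045 = 0.58 × 0.045 = 0.0261
Half-life = ln 2 / λ = 0.6931 / 0.0261 ≈ 26.56 years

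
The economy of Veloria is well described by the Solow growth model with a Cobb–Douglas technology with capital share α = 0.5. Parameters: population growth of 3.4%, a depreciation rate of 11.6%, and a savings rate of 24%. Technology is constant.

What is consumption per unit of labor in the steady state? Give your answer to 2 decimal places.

c* ≈ 1.22

At the steady state, Δk = 0, so s·k^α = (n + δ)·k.
Rearranging, k^(1−α) = s / (n + δ).
k^0.5 = 0.24 / (0.034 + 0.116) = 0.24 / 0.150 = 1.6000
k* = 1.6000^(1/0.5) ≈ 2.5600
y* = (k*)^α = 2.5600^0.5 ≈ 1.6000
c* = (1 − s)·y* = (1 − 0.24) × 1.6000 ≈ 1.2160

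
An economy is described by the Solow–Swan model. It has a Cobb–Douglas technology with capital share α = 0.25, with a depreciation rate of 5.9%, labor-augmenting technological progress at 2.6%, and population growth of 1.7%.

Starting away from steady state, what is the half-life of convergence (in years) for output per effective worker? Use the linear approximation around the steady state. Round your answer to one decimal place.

about 9.1 years

Near the steady state the convergence rate is λ = (1 − α)(n + g + δ).
λ = (1 − 0.25) × 0.102 = 0.75 × 0.102 = 0.0765
Half-life = ln 2 / λ = 0.6931 / 0.0765 ≈ 9.06 years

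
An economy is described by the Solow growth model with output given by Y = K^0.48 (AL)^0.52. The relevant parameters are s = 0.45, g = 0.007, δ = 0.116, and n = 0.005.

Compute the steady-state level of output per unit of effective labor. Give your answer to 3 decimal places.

y* = 3.192

At the steady state, Δk = 0, so s·k^α = (n + g + δ)·k.
Rearranging, k^(1−α) = s / (n + g + δ).
k^0.52 = 0.45 / (0.005 + 0.007 + 0.116) = 0.45 / 0.128 = 3.5156
k* = 3.5156^(1/0.52) ≈ 11.2202
y* = (k*)^α = 11.2202^0.48 ≈ 3.1915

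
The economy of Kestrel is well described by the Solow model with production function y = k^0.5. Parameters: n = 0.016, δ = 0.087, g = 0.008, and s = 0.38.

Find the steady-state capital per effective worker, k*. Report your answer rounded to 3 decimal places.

k* = 11.720

At the steady state, Δk = 0, so s·k^α = (n + g + δ)·k.
Rearranging, k^(1−α) = s / (n + g + δ).
k^0.5 = 0.38 / (0.016 + 0.008 + 0.087) = 0.38 / 0.111 = 3.4234
k* = 3.4234^(1/0.5) ≈ 11.7197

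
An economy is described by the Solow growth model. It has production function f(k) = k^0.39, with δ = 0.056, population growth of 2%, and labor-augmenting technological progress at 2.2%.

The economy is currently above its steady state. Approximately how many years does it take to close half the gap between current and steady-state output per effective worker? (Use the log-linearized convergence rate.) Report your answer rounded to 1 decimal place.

half-life ≈ 11.6 years

Near the steady state the convergence rate is λ = (1 − α)(n + g + δ).
λ = (1 − 0.39) × 0.098 = 0.61 × 0.098 = 0.05978
Half-life = ln 2 / λ = 0.6931 / 0.05978 ≈ 11.59 years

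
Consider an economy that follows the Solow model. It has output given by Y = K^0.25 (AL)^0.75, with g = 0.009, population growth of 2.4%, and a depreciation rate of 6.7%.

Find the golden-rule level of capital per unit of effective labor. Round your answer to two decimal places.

The golden rule sets f'(k) = n + g + δ, i.e. α·k^(α−1) = n + g + δ.
So k^(1−α) = α / (n + g + δ) = 0.25 / 0.100 = 2.5000.
k_gold = 2.5000^(1/0.75) ≈ 3.3930

k_gold ≈ 3.39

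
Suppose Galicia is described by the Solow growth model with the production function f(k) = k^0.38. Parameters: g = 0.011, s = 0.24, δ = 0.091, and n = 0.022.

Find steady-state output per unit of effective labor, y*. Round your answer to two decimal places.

At the steady state, Δk = 0, so s·k^α = (n + g + δ)·k.
Rearranging, k^(1−α) = s / (n + g + δ).
k^0.62 = 0.24 / (0.022 + 0.011 + 0.091) = 0.24 / 0.124 = 1.9355
k* = 1.9355^(1/0.62) ≈ 2.9011
y* = (k*)^α = 2.9011^0.38 ≈ 1.4989

y* ≈ 1.50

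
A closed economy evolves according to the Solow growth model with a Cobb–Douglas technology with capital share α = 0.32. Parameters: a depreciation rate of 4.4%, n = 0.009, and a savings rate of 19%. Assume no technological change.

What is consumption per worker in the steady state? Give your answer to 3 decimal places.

c* = 1.477

At the steady state, Δk = 0, so s·k^α = (n + δ)·k.
Rearranging, k^(1−α) = s / (n + δ).
k^0.68 = 0.19 / (0.009 + 0.044) = 0.19 / 0.053 = 3.5849
k* = 3.5849^(1/0.68) ≈ 6.5374
y* = (k*)^α = 6.5374^0.32 ≈ 1.8236
c* = (1 − s)·y* = (1 − 0.19) × 1.8236 ≈ 1.4771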